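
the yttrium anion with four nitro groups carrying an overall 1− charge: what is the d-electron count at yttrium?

d0

Ligand charges: each nitro (N-bound nitrite) is −1. With an overall charge of −1 the yttrium centre must be in the +3 oxidation state.
Yttrium is a group-3 element; Y(III) is therefore d⁰.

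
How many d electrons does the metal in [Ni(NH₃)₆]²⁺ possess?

Summing ligand charges against the +2 overall charge gives an oxidation state of +2 for nickel.
Ni sits in group 10, so the d-electron count is 10 − 2 = 8.

d8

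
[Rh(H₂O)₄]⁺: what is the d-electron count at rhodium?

d⁸

Water is neutral; balancing the +1 overall charge requires Rh(I).
Group 9 minus oxidation state 1 gives a d⁸ configuration.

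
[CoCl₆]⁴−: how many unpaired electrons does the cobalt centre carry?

3

Summing ligand charges against the −4 overall charge gives an oxidation state of +2 for cobalt.
Co sits in group 9, so the d-electron count is 9 − 2 = 7.
The spin state decides the count: Chloride is a weak-field ligand for a first-row metal, so the complex is high-spin.
An octahedral high-spin d⁷ ion is t₂g⁵e_g², giving 3 unpaired electrons.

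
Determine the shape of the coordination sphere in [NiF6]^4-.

Ligand charges: each fluoride is −1. With an overall charge of −4 the nickel centre must be in the +2 oxidation state.
Ni sits in group 10, so the d-electron count is 10 − 2 = 8.
Coordination number: 6.
Six donors around a single metal centre give an octahedral coordination sphere.

octahedral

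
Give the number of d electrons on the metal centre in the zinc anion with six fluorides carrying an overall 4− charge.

Each fluoride is −1; balancing the −4 overall charge requires Zn(II).
Zinc is a group-12 element; Zn(II) is therefore d¹⁰.

d¹⁰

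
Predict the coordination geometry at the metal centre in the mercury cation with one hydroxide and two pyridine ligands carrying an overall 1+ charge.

Each hydroxide is −1; pyridine is neutral; balancing the +1 overall charge requires Hg(II).
Hg sits in group 12, so the d-electron count is 12 − 2 = 10.
With 3 monodentate ligands the coordination number is 3.
Three ligands around a d¹⁰ centre minimise repulsion in a trigonal-planar arrangement.

trigonal planar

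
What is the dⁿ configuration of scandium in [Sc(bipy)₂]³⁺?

d⁰

Summing ligand charges against the +3 overall charge gives an oxidation state of +3 for scandium.
Scandium is a group-3 element; Sc(III) is therefore d⁰.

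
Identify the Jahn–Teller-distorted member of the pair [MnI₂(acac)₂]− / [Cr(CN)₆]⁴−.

[MnI₂(acac)₂]−

[MnI₂(acac)₂]−: Ligand charges: each iodide is −1; each acetylacetonate is −1. With an overall charge of −1 the manganese centre must be in the +3 oxidation state. Mn sits in group 7, so the d-electron count is 7 − 3 = 4. Acetylacetonate and iodide are weak-field ligands for a first-row metal, so the complex is high-spin. The t₂g³e_g¹ (high-spin) configuration has an unevenly filled e_g set; the Jahn–Teller theorem predicts a tetragonal distortion (typically axial elongation) to lift the degeneracy.
[Cr(CN)₆]⁴−: Ligand charges: each cyanide is −1. With an overall charge of −4 the chromium centre must be in the +2 oxidation state. Chromium is a group-6 element; Cr(II) is therefore d⁴. Cyanide is a strong-field ligand (high in the spectrochemical series) for a first-row metal, so the complex is low-spin. The d⁴ configuration leaves the e_g set evenly filled (or empty) — no strong Jahn–Teller driving force.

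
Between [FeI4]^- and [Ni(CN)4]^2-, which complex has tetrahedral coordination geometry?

[FeI4]^-

For [FeI4]^-: Ligand charges: each iodide is −1. With an overall charge of −1 the iron centre must be in the +3 oxidation state. Fe sits in group 8, so the d-electron count is 8 − 3 = 5. A high-spin d⁵ ion has zero CFSE in either geometry, so four ligands adopt the sterically favoured tetrahedral geometry. → tetrahedral.
For [Ni(CN)4]^2-: Ligand charges: each cyanide is −1. With an overall charge of −2 the nickel centre must be in the +2 oxidation state. Nickel is a group-10 element; Ni(II) is therefore d⁸. Cyanide is a strong-field ligand (high in the spectrochemical series). A 3d d⁸ ion with strong-field ligands gains enough CFSE to favour square planar over tetrahedral. → square planar.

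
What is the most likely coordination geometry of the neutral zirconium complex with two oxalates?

Each oxalate is −2; balancing the 0 overall charge requires Zr(IV).
Group 4 minus oxidation state 4 gives a d⁰ configuration.
Counting donor atoms: 2×oxalate (bidentate) → 4 donors. Coordination number = 4.
A d⁰ ion has no crystal-field stabilisation preference between square planar and tetrahedral, so four ligands adopt the sterically favoured tetrahedral geometry.

tetrahedral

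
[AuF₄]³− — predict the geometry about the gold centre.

Ligand charges: each fluoride is −1. With an overall charge of −3 the gold centre must be in the +1 oxidation state.
Group 11 minus oxidation state 1 gives a d¹⁰ configuration.
With 4 monodentate ligands the coordination number is 4.
A d¹⁰ ion has no crystal-field stabilisation preference between square planar and tetrahedral, so four ligands adopt the sterically favoured tetrahedral geometry.

tetrahedral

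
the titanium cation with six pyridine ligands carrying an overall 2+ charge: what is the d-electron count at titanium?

d²

Ligand charges: pyridine is neutral. With an overall charge of +2 the titanium centre must be in the +2 oxidation state.
Ti sits in group 4, so the d-electron count is 4 − 2 = 2.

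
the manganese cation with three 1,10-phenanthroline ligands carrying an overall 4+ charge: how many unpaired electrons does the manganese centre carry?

1,10-phenanthroline is neutral; balancing the +4 overall charge requires Mn(IV).
Mn sits in group 7, so the d-electron count is 7 − 4 = 3.
Counting donor atoms: 3×1,10-phenanthroline (bidentate) → 6 donors. Coordination number = 6.
In an octahedral field the d³ configuration is t₂g³e_g⁰ (only one arrangement possible), giving 3 unpaired electrons.

3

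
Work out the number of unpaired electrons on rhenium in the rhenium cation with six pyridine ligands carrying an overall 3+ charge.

2 unpaired electrons

Summing ligand charges against the +3 overall charge gives an oxidation state of +3 for rhenium.
Re sits in group 7, so the d-electron count is 7 − 3 = 4.
The spin state decides the count: a 5d ion has a large Δₒ and is invariably low-spin.
An octahedral low-spin d⁴ ion is t₂g⁴e_g⁰, giving 2 unpaired electrons.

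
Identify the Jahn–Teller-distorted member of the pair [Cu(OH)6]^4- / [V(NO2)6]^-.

[Cu(OH)6]^4-

[Cu(OH)6]^4-: Each hydroxide is −1; balancing the −4 overall charge requires Cu(II). Copper is a group-11 element; Cu(II) is therefore d⁹. The t₂g⁶e_g³ configuration has an unevenly filled e_g set; the Jahn–Teller theorem predicts a tetragonal distortion (typically axial elongation) to lift the degeneracy.
[V(NO2)6]^-: Each nitro (N-bound nitrite) is −1; balancing the −1 overall charge requires V(V). V sits in group 5, so the d-electron count is 5 − 5 = 0. The d⁰ configuration leaves the e_g set evenly filled (or empty) — no strong Jahn–Teller driving force.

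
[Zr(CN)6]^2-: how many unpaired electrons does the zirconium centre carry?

0

Ligand charges: each cyanide is −1. With an overall charge of −2 the zirconium centre must be in the +4 oxidation state.
Group 4 minus oxidation state 4 gives a d⁰ configuration.
In an octahedral field the d⁰ configuration is t₂g⁰e_g⁰, giving 0 unpaired electrons.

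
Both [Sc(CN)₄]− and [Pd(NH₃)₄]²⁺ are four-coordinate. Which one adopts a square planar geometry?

[Pd(NH₃)₄]²⁺

For [Sc(CN)₄]−: Summing ligand charges against the −1 overall charge gives an oxidation state of +3 for scandium. Group 3 minus oxidation state 3 gives a d⁰ configuration. A d⁰ ion has no crystal-field stabilisation preference between square planar and tetrahedral, so four ligands adopt the sterically favoured tetrahedral geometry. → tetrahedral.
For [Pd(NH₃)₄]²⁺: Ligand charges: ammonia is neutral. With an overall charge of +2 the palladium centre must be in the +2 oxidation state. Palladium is a group-10 element; Pd(II) is therefore d⁸. A 4d d⁸ ion has a large crystal-field splitting; square planar leaves the high-energy d_{x²−y²} orbital empty and maximises CFSE. → square planar.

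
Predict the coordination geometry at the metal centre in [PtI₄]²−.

square planar

Each iodide is −1; balancing the −2 overall charge requires Pt(II).
Platinum is a group-10 element; Pt(II) is therefore d⁸.
Coordination number: 4.
A 5d d⁸ ion has a large crystal-field splitting; square planar leaves the high-energy d_{x²−y²} orbital empty and maximises CFSE.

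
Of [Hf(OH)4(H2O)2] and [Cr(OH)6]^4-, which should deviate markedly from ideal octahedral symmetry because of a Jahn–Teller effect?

[Hf(OH)4(H2O)2]: Each hydroxide is −1; water is neutral; balancing the 0 overall charge requires Hf(IV). Hafnium is a group-4 element; Hf(IV) is therefore d⁰. The d⁰ configuration leaves the e_g set evenly filled (or empty) — no strong Jahn–Teller driving force.
[Cr(OH)6]^4-: Each hydroxide is −1; balancing the −4 overall charge requires Cr(II). Chromium is a group-6 element; Cr(II) is therefore d⁴. Hydroxide is a weak-field ligand for a first-row metal, so the complex is high-spin. The t₂g³e_g¹ (high-spin) configuration has an unevenly filled e_g set; the Jahn–Teller theorem predicts a tetragonal distortion (typically axial elongation) to lift the degeneracy.

[Cr(OH)6]^4-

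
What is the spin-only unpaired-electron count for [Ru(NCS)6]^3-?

Ligand charges: each isothiocyanate is −1. With an overall charge of −3 the ruthenium centre must be in the +3 oxidation state.
Group 8 minus oxidation state 3 gives a d⁵ configuration.
The spin state decides the count: a 4d ion has a large Δₒ and is invariably low-spin.
An octahedral low-spin d⁵ ion is t₂g⁵e_g⁰, giving 1 unpaired electron.

1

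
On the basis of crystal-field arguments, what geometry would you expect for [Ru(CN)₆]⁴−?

octahedral

Each cyanide is −1; balancing the −4 overall charge requires Ru(II).
Ru sits in group 8, so the d-electron count is 8 − 2 = 6.
Coordination number: 6.
Six donors around a single metal centre give an octahedral coordination sphere.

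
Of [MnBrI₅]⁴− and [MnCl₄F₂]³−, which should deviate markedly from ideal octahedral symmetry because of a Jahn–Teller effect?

[MnBrI₅]⁴−: Summing ligand charges against the −4 overall charge gives an oxidation state of +2 for manganese. Manganese is a group-7 element; Mn(II) is therefore d⁵. Bromide and iodide are weak-field ligands for a first-row metal, so the complex is high-spin. The d⁵ configuration leaves the e_g set evenly filled (or empty) — no strong Jahn–Teller driving force.
[MnCl₄F₂]³−: Each chloride is −1; each fluoride is −1; balancing the −3 overall charge requires Mn(III). Manganese is a group-7 element; Mn(III) is therefore d⁴. Chloride and fluoride are weak-field ligands for a first-row metal, so the complex is high-spin. The t₂g³e_g¹ (high-spin) configuration has an unevenly filled e_g set; the Jahn–Teller theorem predicts a tetragonal distortion (typically axial elongation) to lift the degeneracy.

[MnCl₄F₂]³−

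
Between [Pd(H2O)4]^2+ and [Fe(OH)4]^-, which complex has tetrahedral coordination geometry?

[Fe(OH)4]^-

For [Pd(H2O)4]^2+: Water is neutral; balancing the +2 overall charge requires Pd(II). Group 10 minus oxidation state 2 gives a d⁸ configuration. A 4d d⁸ ion has a large crystal-field splitting; square planar leaves the high-energy d_{x²−y²} orbital empty and maximises CFSE. → square planar.
For [Fe(OH)4]^-: Each hydroxide is −1; balancing the −1 overall charge requires Fe(III). Group 8 minus oxidation state 3 gives a d⁵ configuration. A high-spin d⁵ ion has zero CFSE in either geometry, so four ligands adopt the sterically favoured tetrahedral geometry. → tetrahedral.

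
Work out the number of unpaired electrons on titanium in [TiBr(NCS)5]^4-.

Summing ligand charges against the −4 overall charge gives an oxidation state of +2 for titanium.
Ti sits in group 4, so the d-electron count is 4 − 2 = 2.
In an octahedral field the d² configuration is t₂g²e_g⁰ (only one arrangement possible), giving 2 unpaired electrons.

2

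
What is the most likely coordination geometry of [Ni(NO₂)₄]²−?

Summing ligand charges against the −2 overall charge gives an oxidation state of +2 for nickel.
Ni sits in group 10, so the d-electron count is 10 − 2 = 8.
With 4 monodentate ligands the coordination number is 4.
Nitro (N-bound nitrite) is a strong-field ligand (high in the spectrochemical series).
A 3d d⁸ ion with strong-field ligands gains enough CFSE to favour square planar over tetrahedral.

square planar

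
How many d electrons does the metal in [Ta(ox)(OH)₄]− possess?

Summing ligand charges against the −1 overall charge gives an oxidation state of +5 for tantalum.
Group 5 minus oxidation state 5 gives a d⁰ configuration.

d⁰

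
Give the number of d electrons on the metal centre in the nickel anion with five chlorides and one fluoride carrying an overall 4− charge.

d8

Ligand charges: each chloride is −1; each fluoride is −1. With an overall charge of −4 the nickel centre must be in the +2 oxidation state.
Group 10 minus oxidation state 2 gives a d⁸ configuration.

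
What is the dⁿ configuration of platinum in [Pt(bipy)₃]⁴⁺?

Summing ligand charges against the +4 overall charge gives an oxidation state of +4 for platinum.
Group 10 minus oxidation state 4 gives a d⁶ configuration.

d⁶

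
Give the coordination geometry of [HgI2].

linear

Each iodide is −1; balancing the 0 overall charge requires Hg(II).
Mercury is a group-12 element; Hg(II) is therefore d¹⁰.
With 2 monodentate ligands the coordination number is 2.
A d¹⁰ ion with only two ligands adopts a linear arrangement (sp hybridisation; no CFSE preference).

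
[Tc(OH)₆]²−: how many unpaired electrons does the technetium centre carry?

Ligand charges: each hydroxide is −1. With an overall charge of −2 the technetium centre must be in the +4 oxidation state.
Group 7 minus oxidation state 4 gives a d³ configuration.
In an octahedral field the d³ configuration is t₂g³e_g⁰ (only one arrangement possible), giving 3 unpaired electrons.

3 unpaired electrons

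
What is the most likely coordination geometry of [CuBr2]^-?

linear

Summing ligand charges against the −1 overall charge gives an oxidation state of +1 for copper.
Copper is a group-11 element; Cu(I) is therefore d¹⁰.
Coordination number: 2.
A d¹⁰ ion with only two ligands adopts a linear arrangement (sp hybridisation; no CFSE preference).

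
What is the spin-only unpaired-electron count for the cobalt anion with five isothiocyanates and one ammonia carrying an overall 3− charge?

3

Each isothiocyanate is −1; ammonia is neutral; balancing the −3 overall charge requires Co(II).
Group 9 minus oxidation state 2 gives a d⁷ configuration.
The spin state decides the count: Isothiocyanate is a weak-field ligand for a first-row metal, so the complex is high-spin.
An octahedral high-spin d⁷ ion is t₂g⁵e_g², giving 3 unpaired electrons.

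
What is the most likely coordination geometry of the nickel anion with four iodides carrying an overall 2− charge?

Ligand charges: each iodide is −1. With an overall charge of −2 the nickel centre must be in the +2 oxidation state.
Nickel is a group-10 element; Ni(II) is therefore d⁸.
Coordination number: 4.
Iodide is a weak-field ligand.
With weak-field ligands the CFSE gain from square planar is small, so a 3d d⁸ ion takes the sterically preferred tetrahedral geometry.

tetrahedral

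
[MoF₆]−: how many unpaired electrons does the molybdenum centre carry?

1 unpaired electron

Each fluoride is −1; balancing the −1 overall charge requires Mo(V).
Group 6 minus oxidation state 5 gives a d¹ configuration.
In an octahedral field the d¹ configuration is t₂g¹e_g⁰ (only one arrangement possible), giving 1 unpaired electron.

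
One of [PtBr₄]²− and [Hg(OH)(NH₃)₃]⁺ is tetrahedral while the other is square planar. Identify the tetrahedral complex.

[Hg(OH)(NH₃)₃]⁺

For [PtBr₄]²−: Each bromide is −1; balancing the −2 overall charge requires Pt(II). Pt sits in group 10, so the d-electron count is 10 − 2 = 8. A 5d d⁸ ion has a large crystal-field splitting; square planar leaves the high-energy d_{x²−y²} orbital empty and maximises CFSE. → square planar.
For [Hg(OH)(NH₃)₃]⁺: Ligand charges: each hydroxide is −1; ammonia is neutral. With an overall charge of +1 the mercury centre must be in the +2 oxidation state. Group 12 minus oxidation state 2 gives a d¹⁰ configuration. A d¹⁰ ion has no crystal-field stabilisation preference between square planar and tetrahedral, so four ligands adopt the sterically favoured tetrahedral geometry. → tetrahedral.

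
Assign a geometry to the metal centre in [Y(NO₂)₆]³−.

octahedral

Summing ligand charges against the −3 overall charge gives an oxidation state of +3 for yttrium.
Group 3 minus oxidation state 3 gives a d⁰ configuration.
With 6 monodentate ligands the coordination number is 6.
Six donors around a single metal centre give an octahedral coordination sphere.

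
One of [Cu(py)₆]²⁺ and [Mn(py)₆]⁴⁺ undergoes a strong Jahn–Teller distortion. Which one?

[Cu(py)₆]²⁺: Ligand charges: pyridine is neutral. With an overall charge of +2 the copper centre must be in the +2 oxidation state. Copper is a group-11 element; Cu(II) is therefore d⁹. The t₂g⁶e_g³ configuration has an unevenly filled e_g set; the Jahn–Teller theorem predicts a tetragonal distortion (typically axial elongation) to lift the degeneracy.
[Mn(py)₆]⁴⁺: Summing ligand charges against the +4 overall charge gives an oxidation state of +4 for manganese. Mn sits in group 7, so the d-electron count is 7 − 4 = 3. The d³ configuration leaves the e_g set evenly filled (or empty) — no strong Jahn–Teller driving force.

[Cu(py)₆]²⁺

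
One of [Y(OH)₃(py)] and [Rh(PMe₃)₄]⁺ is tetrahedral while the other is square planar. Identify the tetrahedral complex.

[Y(OH)₃(py)]

For [Y(OH)₃(py)]: Each hydroxide is −1; pyridine is neutral; balancing the 0 overall charge requires Y(III). Yttrium is a group-3 element; Y(III) is therefore d⁰. A d⁰ ion has no crystal-field stabilisation preference between square planar and tetrahedral, so four ligands adopt the sterically favoured tetrahedral geometry. → tetrahedral.
For [Rh(PMe₃)₄]⁺: Trimethylphosphine is neutral; balancing the +1 overall charge requires Rh(I). Group 9 minus oxidation state 1 gives a d⁸ configuration. A 4d d⁸ ion has a large crystal-field splitting; square planar leaves the high-energy d_{x²−y²} orbital empty and maximises CFSE. → square planar.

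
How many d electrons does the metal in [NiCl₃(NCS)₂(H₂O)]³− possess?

Summing ligand charges against the −3 overall charge gives an oxidation state of +2 for nickel.
Nickel is a group-10 element; Ni(II) is therefore d⁸.

d8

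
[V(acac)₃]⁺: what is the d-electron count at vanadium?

Ligand charges: each acetylacetonate is −1. With an overall charge of +1 the vanadium centre must be in the +4 oxidation state.
Vanadium is a group-5 element; V(IV) is therefore d¹.

d1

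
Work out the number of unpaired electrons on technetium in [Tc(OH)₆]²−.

Each hydroxide is −1; balancing the −2 overall charge requires Tc(IV).
Tc sits in group 7, so the d-electron count is 7 − 4 = 3.
In an octahedral field the d³ configuration is t₂g³e_g⁰ (only one arrangement possible), giving 3 unpaired electrons.

3 unpaired electrons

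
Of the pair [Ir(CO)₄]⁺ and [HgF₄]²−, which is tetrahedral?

[HgF₄]²−

For [Ir(CO)₄]⁺: Ligand charges: carbonyl is neutral. With an overall charge of +1 the iridium centre must be in the +1 oxidation state. Group 9 minus oxidation state 1 gives a d⁸ configuration. A 5d d⁸ ion has a large crystal-field splitting; square planar leaves the high-energy d_{x²−y²} orbital empty and maximises CFSE. → square planar.
For [HgF₄]²−: Summing ligand charges against the −2 overall charge gives an oxidation state of +2 for mercury. Mercury is a group-12 element; Hg(II) is therefore d¹⁰. A d¹⁰ ion has no crystal-field stabilisation preference between square planar and tetrahedral, so four ligands adopt the sterically favoured tetrahedral geometry. → tetrahedral.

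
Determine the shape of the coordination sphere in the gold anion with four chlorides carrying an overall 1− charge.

square planar

Summing ligand charges against the −1 overall charge gives an oxidation state of +3 for gold.
Gold is a group-11 element; Au(III) is therefore d⁸.
Coordination number: 4.
A 5d d⁸ ion has a large crystal-field splitting; square planar leaves the high-energy d_{x²−y²} orbital empty and maximises CFSE.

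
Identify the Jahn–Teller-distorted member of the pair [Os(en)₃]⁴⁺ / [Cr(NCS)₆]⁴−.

[Cr(NCS)₆]⁴−

[Os(en)₃]⁴⁺: Summing ligand charges against the +4 overall charge gives an oxidation state of +4 for osmium. Osmium is a group-8 element; Os(IV) is therefore d⁴. A 5d ion has a large Δₒ and is invariably low-spin. The d⁴ configuration leaves the e_g set evenly filled (or empty) — no strong Jahn–Teller driving force.
[Cr(NCS)₆]⁴−: Each isothiocyanate is −1; balancing the −4 overall charge requires Cr(II). Cr sits in group 6, so the d-electron count is 6 − 2 = 4. Isothiocyanate is a weak-field ligand for a first-row metal, so the complex is high-spin. The t₂g³e_g¹ (high-spin) configuration has an unevenly filled e_g set; the Jahn–Teller theorem predicts a tetragonal distortion (typically axial elongation) to lift the degeneracy.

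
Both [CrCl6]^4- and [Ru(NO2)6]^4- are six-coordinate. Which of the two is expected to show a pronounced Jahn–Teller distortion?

[CrCl6]^4-: Each chloride is −1; balancing the −4 overall charge requires Cr(II). Chromium is a group-6 element; Cr(II) is therefore d⁴. Chloride is a weak-field ligand for a first-row metal, so the complex is high-spin. The t₂g³e_g¹ (high-spin) configuration has an unevenly filled e_g set; the Jahn–Teller theorem predicts a tetragonal distortion (typically axial elongation) to lift the degeneracy.
[Ru(NO2)6]^4-: Each nitro (N-bound nitrite) is −1; balancing the −4 overall charge requires Ru(II). Ru sits in group 8, so the d-electron count is 8 − 2 = 6. A 4d ion has a large Δₒ and is invariably low-spin. The d⁶ configuration leaves the e_g set evenly filled (or empty) — no strong Jahn–Teller driving force.

[CrCl6]^4-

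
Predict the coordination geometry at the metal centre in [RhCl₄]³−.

square planar

Ligand charges: each chloride is −1. With an overall charge of −3 the rhodium centre must be in the +1 oxidation state.
Rh sits in group 9, so the d-electron count is 9 − 1 = 8.
Coordination number: 4.
A 4d d⁸ ion has a large crystal-field splitting; square planar leaves the high-energy d_{x²−y²} orbital empty and maximises CFSE.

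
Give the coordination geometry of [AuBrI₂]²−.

trigonal planar

Summing ligand charges against the −2 overall charge gives an oxidation state of +1 for gold.
Group 11 minus oxidation state 1 gives a d¹⁰ configuration.
With 3 monodentate ligands the coordination number is 3.
Three ligands around a d¹⁰ centre minimise repulsion in a trigonal-planar arrangement.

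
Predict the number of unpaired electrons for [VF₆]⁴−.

3 unpaired electrons

Summing ligand charges against the −4 overall charge gives an oxidation state of +2 for vanadium.
Vanadium is a group-5 element; V(II) is therefore d³.
In an octahedral field the d³ configuration is t₂g³e_g⁰ (only one arrangement possible), giving 3 unpaired electrons.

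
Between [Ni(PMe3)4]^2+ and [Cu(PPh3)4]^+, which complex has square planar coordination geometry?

[Ni(PMe3)4]^2+

For [Ni(PMe3)4]^2+: Trimethylphosphine is neutral; balancing the +2 overall charge requires Ni(II). Ni sits in group 10, so the d-electron count is 10 − 2 = 8. Trimethylphosphine is a strong-field ligand (high in the spectrochemical series). A 3d d⁸ ion with strong-field ligands gains enough CFSE to favour square planar over tetrahedral. → square planar.
For [Cu(PPh3)4]^+: Summing ligand charges against the +1 overall charge gives an oxidation state of +1 for copper. Group 11 minus oxidation state 1 gives a d¹⁰ configuration. A d¹⁰ ion has no crystal-field stabilisation preference between square planar and tetrahedral, so four ligands adopt the sterically favoured tetrahedral geometry. → tetrahedral.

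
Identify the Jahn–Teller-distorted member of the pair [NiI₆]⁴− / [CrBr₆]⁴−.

[CrBr₆]⁴−

[NiI₆]⁴−: Each iodide is −1; balancing the −4 overall charge requires Ni(II). Ni sits in group 10, so the d-electron count is 10 − 2 = 8. The d⁸ configuration leaves the e_g set evenly filled (or empty) — no strong Jahn–Teller driving force.
[CrBr₆]⁴−: Ligand charges: each bromide is −1. With an overall charge of −4 the chromium centre must be in the +2 oxidation state. Chromium is a group-6 element; Cr(II) is therefore d⁴. Bromide is a weak-field ligand for a first-row metal, so the complex is high-spin. The t₂g³e_g¹ (high-spin) configuration has an unevenly filled e_g set; the Jahn–Teller theorem predicts a tetragonal distortion (typically axial elongation) to lift the degeneracy.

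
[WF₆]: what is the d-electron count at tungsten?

d⁰

Ligand charges: each fluoride is −1. With an overall charge of 0 the tungsten centre must be in the +6 oxidation state.
Tungsten is a group-6 element; W(VI) is therefore d⁰.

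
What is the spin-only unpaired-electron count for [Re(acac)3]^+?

3 unpaired electrons

Summing ligand charges against the +1 overall charge gives an oxidation state of +4 for rhenium.
Group 7 minus oxidation state 4 gives a d³ configuration.
Counting donor atoms: 3×acetylacetonate (bidentate) → 6 donors. Coordination number = 6.
In an octahedral field the d³ configuration is t₂g³e_g⁰ (only one arrangement possible), giving 3 unpaired electrons.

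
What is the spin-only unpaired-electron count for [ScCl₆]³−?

Each chloride is −1; balancing the −3 overall charge requires Sc(III).
Sc sits in group 3, so the d-electron count is 3 − 3 = 0.
In an octahedral field the d⁰ configuration is t₂g⁰e_g⁰, giving 0 unpaired electrons.

0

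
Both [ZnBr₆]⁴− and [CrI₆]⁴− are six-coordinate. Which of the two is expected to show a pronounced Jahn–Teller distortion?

[CrI₆]⁴−

[ZnBr₆]⁴−: Each bromide is −1; balancing the −4 overall charge requires Zn(II). Zn sits in group 12, so the d-electron count is 12 − 2 = 10. The d¹⁰ configuration leaves the e_g set evenly filled (or empty) — no strong Jahn–Teller driving force.
[CrI₆]⁴−: Each iodide is −1; balancing the −4 overall charge requires Cr(II). Chromium is a group-6 element; Cr(II) is therefore d⁴. Iodide is a weak-field ligand for a first-row metal, so the complex is high-spin. The t₂g³e_g¹ (high-spin) configuration has an unevenly filled e_g set; the Jahn–Teller theorem predicts a tetragonal distortion (typically axial elongation) to lift the degeneracy.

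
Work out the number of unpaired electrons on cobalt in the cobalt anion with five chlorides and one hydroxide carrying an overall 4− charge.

Each chloride is −1; each hydroxide is −1; balancing the −4 overall charge requires Co(II).
Co sits in group 9, so the d-electron count is 9 − 2 = 7.
The spin state decides the count: Chloride and hydroxide are weak-field ligands for a first-row metal, so the complex is high-spin.
An octahedral high-spin d⁷ ion is t₂g⁵e_g², giving 3 unpaired electrons.

3 unpaired electrons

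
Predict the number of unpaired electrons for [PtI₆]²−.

0 unpaired electrons

Ligand charges: each iodide is −1. With an overall charge of −2 the platinum centre must be in the +4 oxidation state.
Group 10 minus oxidation state 4 gives a d⁶ configuration.
The spin state decides the count: a 5d ion has a large Δₒ and is invariably low-spin.
An octahedral low-spin d⁶ ion is t₂g⁶e_g⁰, giving 0 unpaired electrons.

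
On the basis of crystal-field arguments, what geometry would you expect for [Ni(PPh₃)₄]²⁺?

Summing ligand charges against the +2 overall charge gives an oxidation state of +2 for nickel.
Nickel is a group-10 element; Ni(II) is therefore d⁸.
Coordination number: 4.
Triphenylphosphine is a strong-field ligand (high in the spectrochemical series).
A 3d d⁸ ion with strong-field ligands gains enough CFSE to favour square planar over tetrahedral.

square planar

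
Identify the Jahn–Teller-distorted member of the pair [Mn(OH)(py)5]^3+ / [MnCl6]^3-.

[MnCl6]^3-

[Mn(OH)(py)5]^3+: Each hydroxide is −1; pyridine is neutral; balancing the +3 overall charge requires Mn(IV). Manganese is a group-7 element; Mn(IV) is therefore d³. The d³ configuration leaves the e_g set evenly filled (or empty) — no strong Jahn–Teller driving force.
[MnCl6]^3-: Each chloride is −1; balancing the −3 overall charge requires Mn(III). Manganese is a group-7 element; Mn(III) is therefore d⁴. Chloride is a weak-field ligand for a first-row metal, so the complex is high-spin. The t₂g³e_g¹ (high-spin) configuration has an unevenly filled e_g set; the Jahn–Teller theorem predicts a tetragonal distortion (typically axial elongation) to lift the degeneracy.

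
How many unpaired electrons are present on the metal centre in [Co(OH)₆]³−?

Summing ligand charges against the −3 overall charge gives an oxidation state of +3 for cobalt.
Co sits in group 9, so the d-electron count is 9 − 3 = 6.
The spin state decides the count: Co(III) has an exceptionally large octahedral splitting and is low-spin with essentially every ligand except fluoride.
An octahedral low-spin d⁶ ion is t₂g⁶e_g⁰, giving 0 unpaired electrons.

0 unpaired electrons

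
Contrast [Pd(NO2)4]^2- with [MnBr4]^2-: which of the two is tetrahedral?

[MnBr4]^2-

For [Pd(NO2)4]^2-: Ligand charges: each nitro (N-bound nitrite) is −1. With an overall charge of −2 the palladium centre must be in the +2 oxidation state. Pd sits in group 10, so the d-electron count is 10 − 2 = 8. A 4d d⁸ ion has a large crystal-field splitting; square planar leaves the high-energy d_{x²−y²} orbital empty and maximises CFSE. → square planar.
For [MnBr4]^2-: Each bromide is −1; balancing the −2 overall charge requires Mn(II). Group 7 minus oxidation state 2 gives a d⁵ configuration. A high-spin d⁵ ion has zero CFSE in either geometry, so four ligands adopt the sterically favoured tetrahedral geometry. → tetrahedral.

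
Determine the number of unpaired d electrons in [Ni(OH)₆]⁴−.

Summing ligand charges against the −4 overall charge gives an oxidation state of +2 for nickel.
Ni sits in group 10, so the d-electron count is 10 − 2 = 8.
In an octahedral field the d⁸ configuration is t₂g⁶e_g² (only one arrangement possible), giving 2 unpaired electrons.

2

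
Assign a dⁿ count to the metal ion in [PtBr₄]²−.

Each bromide is −1; balancing the −2 overall charge requires Pt(II).
Pt sits in group 10, so the d-electron count is 10 − 2 = 8.

d8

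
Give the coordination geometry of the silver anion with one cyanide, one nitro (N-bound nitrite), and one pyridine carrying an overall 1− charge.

Each cyanide is −1; each nitro (N-bound nitrite) is −1; pyridine is neutral; balancing the −1 overall charge requires Ag(I).
Ag sits in group 11, so the d-electron count is 11 − 1 = 10.
With 3 monodentate ligands the coordination number is 3.
Three ligands around a d¹⁰ centre minimise repulsion in a trigonal-planar arrangement.

trigonal planar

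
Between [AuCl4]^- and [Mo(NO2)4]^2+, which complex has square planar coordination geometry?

For [AuCl4]^-: Each chloride is −1; balancing the −1 overall charge requires Au(III). Au sits in group 11, so the d-electron count is 11 − 3 = 8. A 5d d⁸ ion has a large crystal-field splitting; square planar leaves the high-energy d_{x²−y²} orbital empty and maximises CFSE. → square planar.
For [Mo(NO2)4]^2+: Each nitro (N-bound nitrite) is −1; balancing the +2 overall charge requires Mo(VI). Mo sits in group 6, so the d-electron count is 6 − 6 = 0. A d⁰ ion has no crystal-field stabilisation preference between square planar and tetrahedral, so four ligands adopt the sterically favoured tetrahedral geometry. → tetrahedral.

[AuCl4]^-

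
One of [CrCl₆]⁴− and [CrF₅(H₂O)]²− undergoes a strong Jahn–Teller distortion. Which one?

[CrCl₆]⁴−

[CrCl₆]⁴−: Summing ligand charges against the −4 overall charge gives an oxidation state of +2 for chromium. Chromium is a group-6 element; Cr(II) is therefore d⁴. Chloride is a weak-field ligand for a first-row metal, so the complex is high-spin. The t₂g³e_g¹ (high-spin) configuration has an unevenly filled e_g set; the Jahn–Teller theorem predicts a tetragonal distortion (typically axial elongation) to lift the degeneracy.
[CrF₅(H₂O)]²−: Summing ligand charges against the −2 overall charge gives an oxidation state of +3 for chromium. Cr sits in group 6, so the d-electron count is 6 − 3 = 3. The d³ configuration leaves the e_g set evenly filled (or empty) — no strong Jahn–Teller driving force.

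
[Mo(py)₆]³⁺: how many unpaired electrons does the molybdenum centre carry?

3

Ligand charges: pyridine is neutral. With an overall charge of +3 the molybdenum centre must be in the +3 oxidation state.
Mo sits in group 6, so the d-electron count is 6 − 3 = 3.
In an octahedral field the d³ configuration is t₂g³e_g⁰ (only one arrangement possible), giving 3 unpaired electrons.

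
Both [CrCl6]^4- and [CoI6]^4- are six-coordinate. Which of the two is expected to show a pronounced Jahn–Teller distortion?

[CrCl6]^4-

[CrCl6]^4-: Each chloride is −1; balancing the −4 overall charge requires Cr(II). Group 6 minus oxidation state 2 gives a d⁴ configuration. Chloride is a weak-field ligand for a first-row metal, so the complex is high-spin. The t₂g³e_g¹ (high-spin) configuration has an unevenly filled e_g set; the Jahn–Teller theorem predicts a tetragonal distortion (typically axial elongation) to lift the degeneracy.
[CoI6]^4-: Ligand charges: each iodide is −1. With an overall charge of −4 the cobalt centre must be in the +2 oxidation state. Cobalt is a group-9 element; Co(II) is therefore d⁷. Iodide is a weak-field ligand for a first-row metal, so the complex is high-spin. The d⁷ configuration leaves the e_g set evenly filled (or empty) — no strong Jahn–Teller driving force.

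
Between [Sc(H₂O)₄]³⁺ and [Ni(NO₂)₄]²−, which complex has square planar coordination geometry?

[Ni(NO₂)₄]²−

For [Sc(H₂O)₄]³⁺: Water is neutral; balancing the +3 overall charge requires Sc(III). Group 3 minus oxidation state 3 gives a d⁰ configuration. A d⁰ ion has no crystal-field stabilisation preference between square planar and tetrahedral, so four ligands adopt the sterically favoured tetrahedral geometry. → tetrahedral.
For [Ni(NO₂)₄]²−: Summing ligand charges against the −2 overall charge gives an oxidation state of +2 for nickel. Group 10 minus oxidation state 2 gives a d⁸ configuration. Nitro (N-bound nitrite) is a strong-field ligand (high in the spectrochemical series). A 3d d⁸ ion with strong-field ligands gains enough CFSE to favour square planar over tetrahedral. → square planar.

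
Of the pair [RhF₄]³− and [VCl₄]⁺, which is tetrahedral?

For [RhF₄]³−: Ligand charges: each fluoride is −1. With an overall charge of −3 the rhodium centre must be in the +1 oxidation state. Group 9 minus oxidation state 1 gives a d⁸ configuration. A 4d d⁸ ion has a large crystal-field splitting; square planar leaves the high-energy d_{x²−y²} orbital empty and maximises CFSE. → square planar.
For [VCl₄]⁺: Ligand charges: each chloride is −1. With an overall charge of +1 the vanadium centre must be in the +5 oxidation state. V sits in group 5, so the d-electron count is 5 − 5 = 0. A d⁰ ion has no crystal-field stabilisation preference between square planar and tetrahedral, so four ligands adopt the sterically favoured tetrahedral geometry. → tetrahedral.

[VCl₄]⁺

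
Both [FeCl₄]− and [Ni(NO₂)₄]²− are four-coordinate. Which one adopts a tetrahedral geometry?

For [FeCl₄]−: Summing ligand charges against the −1 overall charge gives an oxidation state of +3 for iron. Iron is a group-8 element; Fe(III) is therefore d⁵. A high-spin d⁵ ion has zero CFSE in either geometry, so four ligands adopt the sterically favoured tetrahedral geometry. → tetrahedral.
For [Ni(NO₂)₄]²−: Each nitro (N-bound nitrite) is −1; balancing the −2 overall charge requires Ni(II). Ni sits in group 10, so the d-electron count is 10 − 2 = 8. Nitro (N-bound nitrite) is a strong-field ligand (high in the spectrochemical series). A 3d d⁸ ion with strong-field ligands gains enough CFSE to favour square planar over tetrahedral. → square planar.

[FeCl₄]−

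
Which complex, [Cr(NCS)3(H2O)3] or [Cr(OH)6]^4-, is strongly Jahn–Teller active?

[Cr(NCS)3(H2O)3]: Ligand charges: each isothiocyanate is −1; water is neutral. With an overall charge of 0 the chromium centre must be in the +3 oxidation state. Chromium is a group-6 element; Cr(III) is therefore d³. The d³ configuration leaves the e_g set evenly filled (or empty) — no strong Jahn–Teller driving force.
[Cr(OH)6]^4-: Summing ligand charges against the −4 overall charge gives an oxidation state of +2 for chromium. Cr sits in group 6, so the d-electron count is 6 − 2 = 4. Hydroxide is a weak-field ligand for a first-row metal, so the complex is high-spin. The t₂g³e_g¹ (high-spin) configuration has an unevenly filled e_g set; the Jahn–Teller theorem predicts a tetragonal distortion (typically axial elongation) to lift the degeneracy.

[Cr(OH)6]^4-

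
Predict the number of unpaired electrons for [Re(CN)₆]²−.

Each cyanide is −1; balancing the −2 overall charge requires Re(IV).
Re sits in group 7, so the d-electron count is 7 − 4 = 3.
In an octahedral field the d³ configuration is t₂g³e_g⁰ (only one arrangement possible), giving 3 unpaired electrons.

3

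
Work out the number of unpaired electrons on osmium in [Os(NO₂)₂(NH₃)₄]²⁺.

Ligand charges: each nitro (N-bound nitrite) is −1; ammonia is neutral. With an overall charge of +2 the osmium centre must be in the +4 oxidation state.
Group 8 minus oxidation state 4 gives a d⁴ configuration.
The spin state decides the count: a 5d ion has a large Δₒ and is invariably low-spin.
An octahedral low-spin d⁴ ion is t₂g⁴e_g⁰, giving 2 unpaired electrons.

2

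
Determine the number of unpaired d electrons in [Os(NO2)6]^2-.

2

Summing ligand charges against the −2 overall charge gives an oxidation state of +4 for osmium.
Os sits in group 8, so the d-electron count is 8 − 4 = 4.
The spin state decides the count: a 5d ion has a large Δₒ and is invariably low-spin.
An octahedral low-spin d⁴ ion is t₂g⁴e_g⁰, giving 2 unpaired electrons.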